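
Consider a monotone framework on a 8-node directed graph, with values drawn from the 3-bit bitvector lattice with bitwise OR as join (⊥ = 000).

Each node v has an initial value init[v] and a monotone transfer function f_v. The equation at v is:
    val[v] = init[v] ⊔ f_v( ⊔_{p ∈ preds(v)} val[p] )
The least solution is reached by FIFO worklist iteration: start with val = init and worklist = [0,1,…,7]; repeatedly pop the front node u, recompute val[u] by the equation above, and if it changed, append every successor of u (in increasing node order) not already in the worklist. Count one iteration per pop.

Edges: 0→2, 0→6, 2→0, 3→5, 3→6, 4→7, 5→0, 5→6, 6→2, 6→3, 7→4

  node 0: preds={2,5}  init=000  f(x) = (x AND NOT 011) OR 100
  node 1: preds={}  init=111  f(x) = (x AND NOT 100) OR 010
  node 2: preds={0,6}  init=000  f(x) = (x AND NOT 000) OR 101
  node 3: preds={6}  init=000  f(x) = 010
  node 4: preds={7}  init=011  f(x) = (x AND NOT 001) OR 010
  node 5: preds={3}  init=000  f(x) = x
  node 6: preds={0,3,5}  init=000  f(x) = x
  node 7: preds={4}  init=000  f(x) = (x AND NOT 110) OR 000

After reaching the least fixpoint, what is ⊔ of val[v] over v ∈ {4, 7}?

011

Iteration log — 13 steps:
  step 1. node 0  ⊔preds=000  new=100  old=000  +wl: 
  step 2. node 1  ⊔preds=000  new=111  stable
  step 3. node 2  ⊔preds=100  new=101  old=000  +wl: 0
  step 4. node 3  ⊔preds=000  new=010  old=000  +wl: 
  step 5. node 4  ⊔preds=000  new=011  stable
  step 6. node 5  ⊔preds=010  new=010  old=000  +wl: 
  step 7. node 6  ⊔preds=110  new=110  old=000  +wl: 2,3
  step 8. node 7  ⊔preds=011  new=001  old=000  +wl: 4
  step 9. node 0  ⊔preds=111  new=100  stable
  step 10. node 2  ⊔preds=110  new=111  old=101  +wl: 0
  step 11. node 3  ⊔preds=110  new=010  stable
  step 12. node 4  ⊔preds=001  new=011  stable
  step 13. node 0  ⊔preds=111  new=100  stable

Least fixpoint reached:
  node 0: 100
  node 1: 111
  node 2: 111
  node 3: 010
  node 4: 011
  node 5: 010
  node 6: 110
  node 7: 001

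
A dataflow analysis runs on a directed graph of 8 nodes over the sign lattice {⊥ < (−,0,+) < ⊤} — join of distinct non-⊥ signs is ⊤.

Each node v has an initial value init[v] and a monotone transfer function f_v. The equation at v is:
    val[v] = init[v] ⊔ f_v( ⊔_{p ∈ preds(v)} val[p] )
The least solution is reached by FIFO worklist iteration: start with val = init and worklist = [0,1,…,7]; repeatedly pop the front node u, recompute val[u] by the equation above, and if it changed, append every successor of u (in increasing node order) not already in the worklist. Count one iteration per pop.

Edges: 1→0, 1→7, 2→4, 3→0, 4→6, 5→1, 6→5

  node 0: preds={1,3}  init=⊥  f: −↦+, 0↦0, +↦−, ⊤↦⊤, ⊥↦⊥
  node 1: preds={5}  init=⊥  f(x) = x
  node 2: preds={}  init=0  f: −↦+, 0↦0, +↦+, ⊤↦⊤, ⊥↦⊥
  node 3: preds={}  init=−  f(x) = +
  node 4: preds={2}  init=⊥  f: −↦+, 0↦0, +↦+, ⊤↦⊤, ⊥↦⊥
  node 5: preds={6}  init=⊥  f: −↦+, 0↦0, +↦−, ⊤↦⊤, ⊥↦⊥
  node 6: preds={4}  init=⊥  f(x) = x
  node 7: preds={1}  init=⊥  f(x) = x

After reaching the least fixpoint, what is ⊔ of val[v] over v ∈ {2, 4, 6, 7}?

0

Trace (13 dequeues):
  [1] u=0 | in − | out + | prev ⊥ | push {}
  [2] u=1 | in ⊥ | out ⊥ | ==
  [3] u=2 | in ⊥ | out 0 | ==
  [4] u=3 | in ⊥ | out ⊤ | prev − | push {0}
  [5] u=4 | in 0 | out 0 | prev ⊥ | push {}
  [6] u=5 | in ⊥ | out ⊥ | ==
  [7] u=6 | in 0 | out 0 | prev ⊥ | push {5}
  [8] u=7 | in ⊥ | out ⊥ | ==
  [9] u=0 | in ⊤ | out ⊤ | prev + | push {}
  [10] u=5 | in 0 | out 0 | prev ⊥ | push {1}
  [11] u=1 | in 0 | out 0 | prev ⊥ | push {0,7}
  [12] u=0 | in ⊤ | out ⊤ | ==
  [13] u=7 | in 0 | out 0 | prev ⊥ | push {}

Converged values:
  [0] ⊤
  [1] 0
  [2] 0
  [3] ⊤
  [4] 0
  [5] 0
  [6] 0
  [7] 0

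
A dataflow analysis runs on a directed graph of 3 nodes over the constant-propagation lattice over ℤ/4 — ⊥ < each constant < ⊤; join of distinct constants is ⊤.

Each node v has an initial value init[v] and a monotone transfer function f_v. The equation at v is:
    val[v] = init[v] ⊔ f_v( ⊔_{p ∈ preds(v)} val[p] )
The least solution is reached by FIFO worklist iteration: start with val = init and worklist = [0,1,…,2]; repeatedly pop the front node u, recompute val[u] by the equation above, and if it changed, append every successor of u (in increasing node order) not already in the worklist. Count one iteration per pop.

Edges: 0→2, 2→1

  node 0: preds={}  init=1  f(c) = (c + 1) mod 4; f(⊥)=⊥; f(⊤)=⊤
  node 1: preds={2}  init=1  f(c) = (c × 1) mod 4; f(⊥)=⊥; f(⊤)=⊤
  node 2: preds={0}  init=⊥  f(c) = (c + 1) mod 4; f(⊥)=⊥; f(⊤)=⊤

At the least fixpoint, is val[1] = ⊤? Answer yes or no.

Trace (4 dequeues):
  [1] u=0 | in ⊥ | out 1 | ==
  [2] u=1 | in ⊥ | out 1 | ==
  [3] u=2 | in 1 | out 2 | prev ⊥ | push {1}
  [4] u=1 | in 2 | out ⊤ | prev 1 | push {}

Converged values:
  [0] 1
  [1] ⊤
  [2] 2

yes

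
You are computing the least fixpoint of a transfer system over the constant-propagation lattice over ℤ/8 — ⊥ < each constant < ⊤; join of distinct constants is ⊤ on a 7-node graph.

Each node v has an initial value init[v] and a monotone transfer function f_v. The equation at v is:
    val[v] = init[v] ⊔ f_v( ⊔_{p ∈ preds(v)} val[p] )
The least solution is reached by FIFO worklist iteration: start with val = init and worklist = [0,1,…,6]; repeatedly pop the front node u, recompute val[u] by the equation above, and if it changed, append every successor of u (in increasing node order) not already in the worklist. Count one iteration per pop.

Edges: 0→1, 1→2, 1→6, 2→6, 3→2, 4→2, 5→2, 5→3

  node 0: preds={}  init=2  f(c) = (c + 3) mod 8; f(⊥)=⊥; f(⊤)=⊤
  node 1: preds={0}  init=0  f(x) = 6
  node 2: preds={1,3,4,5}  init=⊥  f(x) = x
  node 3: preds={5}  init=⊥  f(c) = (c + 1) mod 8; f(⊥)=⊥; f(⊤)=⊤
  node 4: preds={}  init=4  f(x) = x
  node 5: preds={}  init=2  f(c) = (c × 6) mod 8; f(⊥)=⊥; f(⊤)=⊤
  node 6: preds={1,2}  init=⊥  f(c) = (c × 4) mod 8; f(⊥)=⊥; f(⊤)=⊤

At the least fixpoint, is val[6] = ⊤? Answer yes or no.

Worklist (8 pops):
  #1 pop 0: in=⊥ → 2 (no change)
  #2 pop 1: in=2 → ⊤ (was 0); enqueue []
  #3 pop 2: in=⊤ → ⊤ (was ⊥); enqueue []
  #4 pop 3: in=2 → 3 (was ⊥); enqueue [2]
  #5 pop 4: in=⊥ → 4 (no change)
  #6 pop 5: in=⊥ → 2 (no change)
  #7 pop 6: in=⊤ → ⊤ (was ⊥); enqueue []
  #8 pop 2: in=⊤ → ⊤ (no change)

Fixpoint:
  val[0] = 2
  val[1] = ⊤
  val[2] = ⊤
  val[3] = 3
  val[4] = 4
  val[5] = 2
  val[6] = ⊤

yes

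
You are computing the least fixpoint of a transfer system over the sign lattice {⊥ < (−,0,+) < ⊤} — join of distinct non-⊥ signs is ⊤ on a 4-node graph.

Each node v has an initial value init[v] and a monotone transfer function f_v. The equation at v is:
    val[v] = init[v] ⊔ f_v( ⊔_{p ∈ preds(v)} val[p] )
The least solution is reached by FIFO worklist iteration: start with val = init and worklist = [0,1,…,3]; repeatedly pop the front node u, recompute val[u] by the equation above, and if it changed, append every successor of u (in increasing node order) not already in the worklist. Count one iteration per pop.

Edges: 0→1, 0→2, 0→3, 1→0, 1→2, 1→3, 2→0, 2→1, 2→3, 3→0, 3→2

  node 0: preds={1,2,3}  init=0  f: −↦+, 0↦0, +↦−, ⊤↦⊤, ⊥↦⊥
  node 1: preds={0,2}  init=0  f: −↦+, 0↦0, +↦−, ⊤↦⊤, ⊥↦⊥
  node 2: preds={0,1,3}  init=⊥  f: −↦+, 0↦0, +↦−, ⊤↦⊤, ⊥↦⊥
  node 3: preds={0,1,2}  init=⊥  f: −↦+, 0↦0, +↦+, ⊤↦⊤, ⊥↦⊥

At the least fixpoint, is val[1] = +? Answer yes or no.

Iteration log — 7 steps:
  step 1. node 0  ⊔preds=0  new=0  stable
  step 2. node 1  ⊔preds=0  new=0  stable
  step 3. node 2  ⊔preds=0  new=0  old=⊥  +wl: 0,1
  step 4. node 3  ⊔preds=0  new=0  old=⊥  +wl: 2
  step 5. node 0  ⊔preds=0  new=0  stable
  step 6. node 1  ⊔preds=0  new=0  stable
  step 7. node 2  ⊔preds=0  new=0  stable

Least fixpoint reached:
  node 0: 0
  node 1: 0
  node 2: 0
  node 3: 0

no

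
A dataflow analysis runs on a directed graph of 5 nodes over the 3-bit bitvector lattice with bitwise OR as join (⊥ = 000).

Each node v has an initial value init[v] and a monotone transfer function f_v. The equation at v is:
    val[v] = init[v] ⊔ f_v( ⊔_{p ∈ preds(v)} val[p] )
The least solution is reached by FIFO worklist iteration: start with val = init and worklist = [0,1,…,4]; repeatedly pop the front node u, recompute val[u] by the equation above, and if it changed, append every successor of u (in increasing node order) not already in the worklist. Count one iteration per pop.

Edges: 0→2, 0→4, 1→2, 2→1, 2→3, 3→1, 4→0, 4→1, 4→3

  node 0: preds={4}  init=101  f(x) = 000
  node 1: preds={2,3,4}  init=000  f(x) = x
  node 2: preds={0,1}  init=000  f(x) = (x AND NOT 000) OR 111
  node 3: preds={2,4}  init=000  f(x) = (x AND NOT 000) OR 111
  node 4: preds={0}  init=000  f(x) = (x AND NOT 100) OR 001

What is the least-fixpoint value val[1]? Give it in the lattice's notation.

111

Iteration log — 9 steps:
  step 1. node 0  ⊔preds=000  new=101  stable
  step 2. node 1  ⊔preds=000  new=000  stable
  step 3. node 2  ⊔preds=101  new=111  old=000  +wl: 1
  step 4. node 3  ⊔preds=111  new=111  old=000  +wl: 
  step 5. node 4  ⊔preds=101  new=001  old=000  +wl: 0,3
  step 6. node 1  ⊔preds=111  new=111  old=000  +wl: 2
  step 7. node 0  ⊔preds=001  new=101  stable
  step 8. node 3  ⊔preds=111  new=111  stable
  step 9. node 2  ⊔preds=111  new=111  stable

Least fixpoint reached:
  node 0: 101
  node 1: 111
  node 2: 111
  node 3: 111
  node 4: 001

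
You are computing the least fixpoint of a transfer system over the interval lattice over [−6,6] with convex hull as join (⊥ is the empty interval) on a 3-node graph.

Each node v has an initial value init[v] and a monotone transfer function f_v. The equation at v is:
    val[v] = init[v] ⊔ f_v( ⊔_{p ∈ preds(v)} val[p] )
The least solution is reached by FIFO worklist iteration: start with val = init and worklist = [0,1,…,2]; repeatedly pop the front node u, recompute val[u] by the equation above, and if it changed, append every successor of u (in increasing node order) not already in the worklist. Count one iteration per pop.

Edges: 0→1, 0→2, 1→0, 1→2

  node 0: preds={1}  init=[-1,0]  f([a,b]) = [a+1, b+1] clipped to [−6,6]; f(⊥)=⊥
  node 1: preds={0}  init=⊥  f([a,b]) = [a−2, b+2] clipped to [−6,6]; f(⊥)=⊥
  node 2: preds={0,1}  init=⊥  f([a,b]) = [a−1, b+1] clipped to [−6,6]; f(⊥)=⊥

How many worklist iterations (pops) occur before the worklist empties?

15

Worklist (15 pops):
  #1 pop 0: in=⊥ → [-1,0] (no change)
  #2 pop 1: in=[-1,0] → [-3,2] (was ⊥); enqueue [0]
  #3 pop 2: in=[-3,2] → [-4,3] (was ⊥); enqueue []
  #4 pop 0: in=[-3,2] → [-2,3] (was [-1,0]); enqueue [1,2]
  #5 pop 1: in=[-2,3] → [-4,5] (was [-3,2]); enqueue [0]
  #6 pop 2: in=[-4,5] → [-5,6] (was [-4,3]); enqueue []
  #7 pop 0: in=[-4,5] → [-3,6] (was [-2,3]); enqueue [1,2]
  #8 pop 1: in=[-3,6] → [-5,6] (was [-4,5]); enqueue [0]
  #9 pop 2: in=[-5,6] → [-6,6] (was [-5,6]); enqueue []
  #10 pop 0: in=[-5,6] → [-4,6] (was [-3,6]); enqueue [1,2]
  #11 pop 1: in=[-4,6] → [-6,6] (was [-5,6]); enqueue [0]
  #12 pop 2: in=[-6,6] → [-6,6] (no change)
  #13 pop 0: in=[-6,6] → [-5,6] (was [-4,6]); enqueue [1,2]
  #14 pop 1: in=[-5,6] → [-6,6] (no change)
  #15 pop 2: in=[-6,6] → [-6,6] (no change)

Fixpoint:
  val[0] = [-5,6]
  val[1] = [-6,6]
  val[2] = [-6,6]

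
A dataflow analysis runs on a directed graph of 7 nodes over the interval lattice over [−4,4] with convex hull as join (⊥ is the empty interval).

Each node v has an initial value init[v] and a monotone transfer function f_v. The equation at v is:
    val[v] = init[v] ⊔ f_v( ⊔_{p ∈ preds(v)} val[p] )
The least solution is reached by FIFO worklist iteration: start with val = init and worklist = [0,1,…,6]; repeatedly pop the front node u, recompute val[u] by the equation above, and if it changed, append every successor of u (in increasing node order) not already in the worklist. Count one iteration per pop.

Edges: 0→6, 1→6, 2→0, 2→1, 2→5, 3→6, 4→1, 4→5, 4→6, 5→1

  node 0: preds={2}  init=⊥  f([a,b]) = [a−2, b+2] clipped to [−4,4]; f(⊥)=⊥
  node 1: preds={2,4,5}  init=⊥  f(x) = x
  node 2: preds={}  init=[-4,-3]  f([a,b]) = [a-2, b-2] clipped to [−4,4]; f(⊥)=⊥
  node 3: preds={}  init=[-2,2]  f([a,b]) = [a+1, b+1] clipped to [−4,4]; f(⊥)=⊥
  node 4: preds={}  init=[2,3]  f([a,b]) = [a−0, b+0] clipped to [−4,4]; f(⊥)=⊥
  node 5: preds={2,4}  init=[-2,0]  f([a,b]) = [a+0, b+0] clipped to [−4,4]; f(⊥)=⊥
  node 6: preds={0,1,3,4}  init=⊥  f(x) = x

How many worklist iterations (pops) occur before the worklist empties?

Worklist (8 pops):
  #1 pop 0: in=[-4,-3] → [-4,-1] (was ⊥); enqueue []
  #2 pop 1: in=[-4,3] → [-4,3] (was ⊥); enqueue []
  #3 pop 2: in=⊥ → [-4,-3] (no change)
  #4 pop 3: in=⊥ → [-2,2] (no change)
  #5 pop 4: in=⊥ → [2,3] (no change)
  #6 pop 5: in=[-4,3] → [-4,3] (was [-2,0]); enqueue [1]
  #7 pop 6: in=[-4,3] → [-4,3] (was ⊥); enqueue []
  #8 pop 1: in=[-4,3] → [-4,3] (no change)

Fixpoint:
  val[0] = [-4,-1]
  val[1] = [-4,3]
  val[2] = [-4,-3]
  val[3] = [-2,2]
  val[4] = [2,3]
  val[5] = [-4,3]
  val[6] = [-4,3]

8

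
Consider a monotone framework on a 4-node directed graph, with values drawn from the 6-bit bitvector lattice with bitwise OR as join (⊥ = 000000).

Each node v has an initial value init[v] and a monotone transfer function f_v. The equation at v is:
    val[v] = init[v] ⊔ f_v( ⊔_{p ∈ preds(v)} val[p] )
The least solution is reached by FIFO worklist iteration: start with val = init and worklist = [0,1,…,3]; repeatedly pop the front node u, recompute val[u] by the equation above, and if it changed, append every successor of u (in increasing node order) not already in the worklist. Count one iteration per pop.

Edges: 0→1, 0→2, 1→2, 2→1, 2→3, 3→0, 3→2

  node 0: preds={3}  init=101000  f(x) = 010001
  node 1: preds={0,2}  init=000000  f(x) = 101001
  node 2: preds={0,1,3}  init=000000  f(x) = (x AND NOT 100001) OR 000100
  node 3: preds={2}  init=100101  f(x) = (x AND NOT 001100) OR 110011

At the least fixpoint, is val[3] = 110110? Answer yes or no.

no

Iteration log — 9 steps:
  step 1. node 0  ⊔preds=100101  new=111001  old=101000  +wl: 
  step 2. node 1  ⊔preds=111001  new=101001  old=000000  +wl: 
  step 3. node 2  ⊔preds=111101  new=011100  old=000000  +wl: 1
  step 4. node 3  ⊔preds=011100  new=110111  old=100101  +wl: 0,2
  step 5. node 1  ⊔preds=111101  new=101001  stable
  step 6. node 0  ⊔preds=110111  new=111001  stable
  step 7. node 2  ⊔preds=111111  new=011110  old=011100  +wl: 1,3
  step 8. node 1  ⊔preds=111111  new=101001  stable
  step 9. node 3  ⊔preds=011110  new=110111  stable

Least fixpoint reached:
  node 0: 111001
  node 1: 101001
  node 2: 011110
  node 3: 110111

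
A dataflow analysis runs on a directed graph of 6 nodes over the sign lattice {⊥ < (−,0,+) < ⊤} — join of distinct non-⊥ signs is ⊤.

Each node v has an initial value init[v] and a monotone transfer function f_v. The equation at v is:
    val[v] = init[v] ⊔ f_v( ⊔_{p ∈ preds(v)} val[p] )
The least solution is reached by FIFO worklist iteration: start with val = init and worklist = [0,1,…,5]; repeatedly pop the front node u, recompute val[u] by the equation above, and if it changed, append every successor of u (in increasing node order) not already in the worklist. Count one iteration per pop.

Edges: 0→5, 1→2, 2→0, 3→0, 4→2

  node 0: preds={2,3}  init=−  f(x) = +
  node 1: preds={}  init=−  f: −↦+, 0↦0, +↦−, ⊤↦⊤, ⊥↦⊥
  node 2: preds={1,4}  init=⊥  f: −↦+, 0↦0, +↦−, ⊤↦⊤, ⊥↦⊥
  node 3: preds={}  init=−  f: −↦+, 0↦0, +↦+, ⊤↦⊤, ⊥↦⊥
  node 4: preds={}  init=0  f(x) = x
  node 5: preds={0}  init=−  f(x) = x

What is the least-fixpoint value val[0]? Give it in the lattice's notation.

⊤

Trace (7 dequeues):
  [1] u=0 | in − | out ⊤ | prev − | push {}
  [2] u=1 | in ⊥ | out − | ==
  [3] u=2 | in ⊤ | out ⊤ | prev ⊥ | push {0}
  [4] u=3 | in ⊥ | out − | ==
  [5] u=4 | in ⊥ | out 0 | ==
  [6] u=5 | in ⊤ | out ⊤ | prev − | push {}
  [7] u=0 | in ⊤ | out ⊤ | ==

Converged values:
  [0] ⊤
  [1] −
  [2] ⊤
  [3] −
  [4] 0
  [5] ⊤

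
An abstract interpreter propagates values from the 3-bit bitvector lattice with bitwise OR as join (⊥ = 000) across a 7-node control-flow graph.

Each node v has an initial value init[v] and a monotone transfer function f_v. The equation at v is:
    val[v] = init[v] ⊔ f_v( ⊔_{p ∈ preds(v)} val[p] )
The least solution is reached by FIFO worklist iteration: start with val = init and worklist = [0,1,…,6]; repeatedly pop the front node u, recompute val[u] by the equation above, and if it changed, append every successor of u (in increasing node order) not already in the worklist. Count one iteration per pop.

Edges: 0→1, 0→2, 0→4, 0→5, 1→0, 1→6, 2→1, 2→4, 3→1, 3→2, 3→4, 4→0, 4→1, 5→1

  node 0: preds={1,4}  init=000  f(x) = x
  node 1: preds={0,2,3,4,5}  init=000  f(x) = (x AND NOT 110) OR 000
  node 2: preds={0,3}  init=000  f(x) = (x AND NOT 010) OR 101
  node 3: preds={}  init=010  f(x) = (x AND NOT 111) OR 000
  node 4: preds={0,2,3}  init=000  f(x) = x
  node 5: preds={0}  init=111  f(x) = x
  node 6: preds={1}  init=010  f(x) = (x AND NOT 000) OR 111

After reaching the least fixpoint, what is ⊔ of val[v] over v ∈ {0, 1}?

Worklist (12 pops):
  #1 pop 0: in=000 → 000 (no change)
  #2 pop 1: in=111 → 001 (was 000); enqueue [0]
  #3 pop 2: in=010 → 101 (was 000); enqueue [1]
  #4 pop 3: in=000 → 010 (no change)
  #5 pop 4: in=111 → 111 (was 000); enqueue []
  #6 pop 5: in=000 → 111 (no change)
  #7 pop 6: in=001 → 111 (was 010); enqueue []
  #8 pop 0: in=111 → 111 (was 000); enqueue [2,4,5]
  #9 pop 1: in=111 → 001 (no change)
  #10 pop 2: in=111 → 101 (no change)
  #11 pop 4: in=111 → 111 (no change)
  #12 pop 5: in=111 → 111 (no change)

Fixpoint:
  val[0] = 111
  val[1] = 001
  val[2] = 101
  val[3] = 010
  val[4] = 111
  val[5] = 111
  val[6] = 111

111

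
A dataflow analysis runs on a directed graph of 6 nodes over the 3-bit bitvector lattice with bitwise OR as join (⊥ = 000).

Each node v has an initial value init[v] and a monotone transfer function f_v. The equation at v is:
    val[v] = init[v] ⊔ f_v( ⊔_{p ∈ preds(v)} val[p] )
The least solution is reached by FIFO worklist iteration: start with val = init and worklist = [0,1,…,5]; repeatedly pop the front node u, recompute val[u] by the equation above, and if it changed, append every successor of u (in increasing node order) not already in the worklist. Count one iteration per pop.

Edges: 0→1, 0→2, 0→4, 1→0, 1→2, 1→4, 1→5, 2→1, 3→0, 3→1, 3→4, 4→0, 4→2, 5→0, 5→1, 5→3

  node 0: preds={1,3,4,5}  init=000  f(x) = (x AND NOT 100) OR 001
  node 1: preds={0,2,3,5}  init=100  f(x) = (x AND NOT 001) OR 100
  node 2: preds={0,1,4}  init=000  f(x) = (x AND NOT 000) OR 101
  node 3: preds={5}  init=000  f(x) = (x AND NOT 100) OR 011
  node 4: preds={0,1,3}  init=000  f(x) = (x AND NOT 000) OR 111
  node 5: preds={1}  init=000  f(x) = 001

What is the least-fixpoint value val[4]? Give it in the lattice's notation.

Trace (13 dequeues):
  [1] u=0 | in 100 | out 001 | prev 000 | push {}
  [2] u=1 | in 001 | out 100 | ==
  [3] u=2 | in 101 | out 101 | prev 000 | push {1}
  [4] u=3 | in 000 | out 011 | prev 000 | push {0}
  [5] u=4 | in 111 | out 111 | prev 000 | push {2}
  [6] u=5 | in 100 | out 001 | prev 000 | push {3}
  [7] u=1 | in 111 | out 110 | prev 100 | push {4,5}
  [8] u=0 | in 111 | out 011 | prev 001 | push {1}
  [9] u=2 | in 111 | out 111 | prev 101 | push {}
  [10] u=3 | in 001 | out 011 | ==
  [11] u=4 | in 111 | out 111 | ==
  [12] u=5 | in 110 | out 001 | ==
  [13] u=1 | in 111 | out 110 | ==

Converged values:
  [0] 011
  [1] 110
  [2] 111
  [3] 011
  [4] 111
  [5] 001

111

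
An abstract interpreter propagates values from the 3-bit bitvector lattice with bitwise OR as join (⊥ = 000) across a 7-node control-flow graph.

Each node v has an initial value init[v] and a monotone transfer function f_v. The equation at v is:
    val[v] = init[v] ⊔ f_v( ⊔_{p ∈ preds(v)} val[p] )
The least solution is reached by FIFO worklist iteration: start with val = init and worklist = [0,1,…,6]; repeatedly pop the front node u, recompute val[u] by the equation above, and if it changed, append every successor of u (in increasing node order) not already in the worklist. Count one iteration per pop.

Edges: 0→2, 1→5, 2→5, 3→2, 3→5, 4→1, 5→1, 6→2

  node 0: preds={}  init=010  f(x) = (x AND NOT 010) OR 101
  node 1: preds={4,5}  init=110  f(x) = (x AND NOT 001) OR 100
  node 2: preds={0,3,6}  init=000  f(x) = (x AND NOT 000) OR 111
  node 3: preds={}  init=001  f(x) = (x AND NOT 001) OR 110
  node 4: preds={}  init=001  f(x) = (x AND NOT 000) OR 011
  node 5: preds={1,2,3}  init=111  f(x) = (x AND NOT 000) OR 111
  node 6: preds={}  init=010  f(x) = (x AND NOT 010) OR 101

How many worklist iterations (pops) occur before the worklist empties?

Iteration log — 9 steps:
  step 1. node 0  ⊔preds=000  new=111  old=010  +wl: 
  step 2. node 1  ⊔preds=111  new=110  stable
  step 3. node 2  ⊔preds=111  new=111  old=000  +wl: 
  step 4. node 3  ⊔preds=000  new=111  old=001  +wl: 2
  step 5. node 4  ⊔preds=000  new=011  old=001  +wl: 1
  step 6. node 5  ⊔preds=111  new=111  stable
  step 7. node 6  ⊔preds=000  new=111  old=010  +wl: 
  step 8. node 2  ⊔preds=111  new=111  stable
  step 9. node 1  ⊔preds=111  new=110  stable

Least fixpoint reached:
  node 0: 111
  node 1: 110
  node 2: 111
  node 3: 111
  node 4: 011
  node 5: 111
  node 6: 111

9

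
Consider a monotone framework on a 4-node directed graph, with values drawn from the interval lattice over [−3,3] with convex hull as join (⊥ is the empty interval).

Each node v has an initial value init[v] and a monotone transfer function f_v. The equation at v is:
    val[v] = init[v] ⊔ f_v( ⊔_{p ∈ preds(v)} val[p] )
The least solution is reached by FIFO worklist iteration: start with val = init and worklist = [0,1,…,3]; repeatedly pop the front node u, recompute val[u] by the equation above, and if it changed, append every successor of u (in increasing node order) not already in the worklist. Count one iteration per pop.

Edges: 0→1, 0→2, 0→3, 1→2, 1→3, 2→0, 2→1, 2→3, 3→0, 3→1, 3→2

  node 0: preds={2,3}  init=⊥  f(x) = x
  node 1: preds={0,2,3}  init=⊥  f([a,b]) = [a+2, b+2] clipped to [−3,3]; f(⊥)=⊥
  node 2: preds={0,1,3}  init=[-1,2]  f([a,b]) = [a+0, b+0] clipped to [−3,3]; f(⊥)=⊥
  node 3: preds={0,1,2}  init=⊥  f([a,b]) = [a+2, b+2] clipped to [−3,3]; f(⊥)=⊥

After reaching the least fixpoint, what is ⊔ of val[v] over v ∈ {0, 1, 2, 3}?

Worklist (8 pops):
  #1 pop 0: in=[-1,2] → [-1,2] (was ⊥); enqueue []
  #2 pop 1: in=[-1,2] → [1,3] (was ⊥); enqueue []
  #3 pop 2: in=[-1,3] → [-1,3] (was [-1,2]); enqueue [0,1]
  #4 pop 3: in=[-1,3] → [1,3] (was ⊥); enqueue [2]
  #5 pop 0: in=[-1,3] → [-1,3] (was [-1,2]); enqueue [3]
  #6 pop 1: in=[-1,3] → [1,3] (no change)
  #7 pop 2: in=[-1,3] → [-1,3] (no change)
  #8 pop 3: in=[-1,3] → [1,3] (no change)

Fixpoint:
  val[0] = [-1,3]
  val[1] = [1,3]
  val[2] = [-1,3]
  val[3] = [1,3]

[-1,3]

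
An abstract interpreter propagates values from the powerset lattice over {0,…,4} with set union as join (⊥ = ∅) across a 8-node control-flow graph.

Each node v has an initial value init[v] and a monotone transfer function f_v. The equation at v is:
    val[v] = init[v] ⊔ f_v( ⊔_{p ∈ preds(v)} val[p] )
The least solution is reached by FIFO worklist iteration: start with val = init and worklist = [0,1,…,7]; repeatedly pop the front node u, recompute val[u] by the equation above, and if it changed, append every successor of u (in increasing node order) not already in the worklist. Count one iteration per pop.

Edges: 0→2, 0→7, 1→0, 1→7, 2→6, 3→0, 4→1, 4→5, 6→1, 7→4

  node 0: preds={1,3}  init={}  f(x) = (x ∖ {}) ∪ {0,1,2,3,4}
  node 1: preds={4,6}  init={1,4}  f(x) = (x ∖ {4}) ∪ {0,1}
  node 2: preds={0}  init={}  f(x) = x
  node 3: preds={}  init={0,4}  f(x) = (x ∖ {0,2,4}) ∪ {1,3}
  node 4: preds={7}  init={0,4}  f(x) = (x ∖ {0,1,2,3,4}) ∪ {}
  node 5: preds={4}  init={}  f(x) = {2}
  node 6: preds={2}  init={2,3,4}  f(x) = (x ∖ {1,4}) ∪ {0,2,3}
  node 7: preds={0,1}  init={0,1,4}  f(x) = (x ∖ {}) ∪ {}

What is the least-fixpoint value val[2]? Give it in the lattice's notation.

{0,1,2,3,4}

Iteration log — 11 steps:
  step 1. node 0  ⊔preds={0,1,4}  new={0,1,2,3,4}  old={}  +wl: 
  step 2. node 1  ⊔preds={0,2,3,4}  new={0,1,2,3,4}  old={1,4}  +wl: 0
  step 3. node 2  ⊔preds={0,1,2,3,4}  new={0,1,2,3,4}  old={}  +wl: 
  step 4. node 3  ⊔preds={}  new={0,1,3,4}  old={0,4}  +wl: 
  step 5. node 4  ⊔preds={0,1,4}  new={0,4}  stable
  step 6. node 5  ⊔preds={0,4}  new={2}  old={}  +wl: 
  step 7. node 6  ⊔preds={0,1,2,3,4}  new={0,2,3,4}  old={2,3,4}  +wl: 1
  step 8. node 7  ⊔preds={0,1,2,3,4}  new={0,1,2,3,4}  old={0,1,4}  +wl: 4
  step 9. node 0  ⊔preds={0,1,2,3,4}  new={0,1,2,3,4}  stable
  step 10. node 1  ⊔preds={0,2,3,4}  new={0,1,2,3,4}  stable
  step 11. node 4  ⊔preds={0,1,2,3,4}  new={0,4}  stable

Least fixpoint reached:
  node 0: {0,1,2,3,4}
  node 1: {0,1,2,3,4}
  node 2: {0,1,2,3,4}
  node 3: {0,1,3,4}
  node 4: {0,4}
  node 5: {2}
  node 6: {0,2,3,4}
  node 7: {0,1,2,3,4}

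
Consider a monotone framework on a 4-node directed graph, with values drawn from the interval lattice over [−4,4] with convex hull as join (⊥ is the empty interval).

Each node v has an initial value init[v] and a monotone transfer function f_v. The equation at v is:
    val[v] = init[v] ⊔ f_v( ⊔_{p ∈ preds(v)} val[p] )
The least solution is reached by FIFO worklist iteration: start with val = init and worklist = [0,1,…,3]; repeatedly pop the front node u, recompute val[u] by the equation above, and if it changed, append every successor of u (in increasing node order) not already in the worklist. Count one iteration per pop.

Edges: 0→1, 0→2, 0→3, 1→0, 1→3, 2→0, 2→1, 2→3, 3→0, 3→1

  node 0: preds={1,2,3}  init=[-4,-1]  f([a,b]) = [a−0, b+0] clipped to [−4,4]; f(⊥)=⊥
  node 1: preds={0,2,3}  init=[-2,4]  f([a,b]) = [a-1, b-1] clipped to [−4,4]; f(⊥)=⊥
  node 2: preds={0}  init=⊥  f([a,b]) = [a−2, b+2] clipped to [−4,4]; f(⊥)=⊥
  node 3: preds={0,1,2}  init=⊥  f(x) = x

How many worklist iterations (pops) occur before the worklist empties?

Worklist (6 pops):
  #1 pop 0: in=[-2,4] → [-4,4] (was [-4,-1]); enqueue []
  #2 pop 1: in=[-4,4] → [-4,4] (was [-2,4]); enqueue [0]
  #3 pop 2: in=[-4,4] → [-4,4] (was ⊥); enqueue [1]
  #4 pop 3: in=[-4,4] → [-4,4] (was ⊥); enqueue []
  #5 pop 0: in=[-4,4] → [-4,4] (no change)
  #6 pop 1: in=[-4,4] → [-4,4] (no change)

Fixpoint:
  val[0] = [-4,4]
  val[1] = [-4,4]
  val[2] = [-4,4]
  val[3] = [-4,4]

6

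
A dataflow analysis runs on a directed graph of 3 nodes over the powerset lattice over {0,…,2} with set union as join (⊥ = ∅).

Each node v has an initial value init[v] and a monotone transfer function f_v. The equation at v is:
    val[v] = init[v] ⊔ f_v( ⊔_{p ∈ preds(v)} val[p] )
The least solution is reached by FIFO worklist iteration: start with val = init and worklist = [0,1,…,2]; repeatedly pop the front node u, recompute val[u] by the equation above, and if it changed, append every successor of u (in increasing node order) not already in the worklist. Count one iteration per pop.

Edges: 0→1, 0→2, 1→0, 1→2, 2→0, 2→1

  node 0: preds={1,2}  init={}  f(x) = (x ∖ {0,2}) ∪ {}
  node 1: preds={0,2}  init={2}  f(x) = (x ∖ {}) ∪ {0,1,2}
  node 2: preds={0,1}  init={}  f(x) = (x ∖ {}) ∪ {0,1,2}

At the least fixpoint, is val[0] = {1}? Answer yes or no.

Worklist (6 pops):
  #1 pop 0: in={2} → {} (no change)
  #2 pop 1: in={} → {0,1,2} (was {2}); enqueue [0]
  #3 pop 2: in={0,1,2} → {0,1,2} (was {}); enqueue [1]
  #4 pop 0: in={0,1,2} → {1} (was {}); enqueue [2]
  #5 pop 1: in={0,1,2} → {0,1,2} (no change)
  #6 pop 2: in={0,1,2} → {0,1,2} (no change)

Fixpoint:
  val[0] = {1}
  val[1] = {0,1,2}
  val[2] = {0,1,2}

yes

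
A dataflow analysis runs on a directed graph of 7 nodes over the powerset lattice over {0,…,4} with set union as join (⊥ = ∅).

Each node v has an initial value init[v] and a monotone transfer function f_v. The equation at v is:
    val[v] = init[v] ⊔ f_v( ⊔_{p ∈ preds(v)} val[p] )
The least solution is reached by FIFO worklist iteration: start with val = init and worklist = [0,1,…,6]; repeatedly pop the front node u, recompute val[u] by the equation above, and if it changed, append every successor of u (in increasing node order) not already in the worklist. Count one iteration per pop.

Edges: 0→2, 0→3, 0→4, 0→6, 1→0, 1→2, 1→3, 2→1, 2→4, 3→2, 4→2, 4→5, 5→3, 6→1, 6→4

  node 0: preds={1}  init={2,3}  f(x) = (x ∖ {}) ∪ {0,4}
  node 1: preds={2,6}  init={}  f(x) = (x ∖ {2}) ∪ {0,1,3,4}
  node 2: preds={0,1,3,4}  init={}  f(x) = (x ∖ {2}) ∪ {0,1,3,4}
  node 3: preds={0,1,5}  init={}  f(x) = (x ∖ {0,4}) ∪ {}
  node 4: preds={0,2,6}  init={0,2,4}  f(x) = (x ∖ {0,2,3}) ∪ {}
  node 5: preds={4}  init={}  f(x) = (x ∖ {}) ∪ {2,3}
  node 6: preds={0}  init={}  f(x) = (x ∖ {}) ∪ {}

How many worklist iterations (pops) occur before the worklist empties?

15

Worklist (15 pops):
  #1 pop 0: in={} → {0,2,3,4} (was {2,3}); enqueue []
  #2 pop 1: in={} → {0,1,3,4} (was {}); enqueue [0]
  #3 pop 2: in={0,1,2,3,4} → {0,1,3,4} (was {}); enqueue [1]
  #4 pop 3: in={0,1,2,3,4} → {1,2,3} (was {}); enqueue [2]
  #5 pop 4: in={0,1,2,3,4} → {0,1,2,4} (was {0,2,4}); enqueue []
  #6 pop 5: in={0,1,2,4} → {0,1,2,3,4} (was {}); enqueue [3]
  #7 pop 6: in={0,2,3,4} → {0,2,3,4} (was {}); enqueue [4]
  #8 pop 0: in={0,1,3,4} → {0,1,2,3,4} (was {0,2,3,4}); enqueue [6]
  #9 pop 1: in={0,1,2,3,4} → {0,1,3,4} (no change)
  #10 pop 2: in={0,1,2,3,4} → {0,1,3,4} (no change)
  #11 pop 3: in={0,1,2,3,4} → {1,2,3} (no change)
  #12 pop 4: in={0,1,2,3,4} → {0,1,2,4} (no change)
  #13 pop 6: in={0,1,2,3,4} → {0,1,2,3,4} (was {0,2,3,4}); enqueue [1,4]
  #14 pop 1: in={0,1,2,3,4} → {0,1,3,4} (no change)
  #15 pop 4: in={0,1,2,3,4} → {0,1,2,4} (no change)

Fixpoint:
  val[0] = {0,1,2,3,4}
  val[1] = {0,1,3,4}
  val[2] = {0,1,3,4}
  val[3] = {1,2,3}
  val[4] = {0,1,2,4}
  val[5] = {0,1,2,3,4}
  val[6] = {0,1,2,3,4}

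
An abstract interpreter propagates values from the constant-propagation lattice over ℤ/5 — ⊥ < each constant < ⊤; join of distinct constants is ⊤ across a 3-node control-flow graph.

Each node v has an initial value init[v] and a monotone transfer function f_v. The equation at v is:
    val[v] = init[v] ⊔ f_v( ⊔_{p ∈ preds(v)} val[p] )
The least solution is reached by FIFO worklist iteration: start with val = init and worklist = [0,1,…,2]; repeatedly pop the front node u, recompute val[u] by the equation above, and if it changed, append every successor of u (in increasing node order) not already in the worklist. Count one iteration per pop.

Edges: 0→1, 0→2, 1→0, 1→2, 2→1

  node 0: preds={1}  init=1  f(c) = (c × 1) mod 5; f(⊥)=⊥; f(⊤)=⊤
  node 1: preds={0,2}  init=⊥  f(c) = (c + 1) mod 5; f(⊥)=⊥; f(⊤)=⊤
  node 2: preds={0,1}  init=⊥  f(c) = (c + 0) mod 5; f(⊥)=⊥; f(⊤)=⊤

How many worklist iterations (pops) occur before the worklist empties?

7

Trace (7 dequeues):
  [1] u=0 | in ⊥ | out 1 | ==
  [2] u=1 | in 1 | out 2 | prev ⊥ | push {0}
  [3] u=2 | in ⊤ | out ⊤ | prev ⊥ | push {1}
  [4] u=0 | in 2 | out ⊤ | prev 1 | push {2}
  [5] u=1 | in ⊤ | out ⊤ | prev 2 | push {0}
  [6] u=2 | in ⊤ | out ⊤ | ==
  [7] u=0 | in ⊤ | out ⊤ | ==

Converged values:
  [0] ⊤
  [1] ⊤
  [2] ⊤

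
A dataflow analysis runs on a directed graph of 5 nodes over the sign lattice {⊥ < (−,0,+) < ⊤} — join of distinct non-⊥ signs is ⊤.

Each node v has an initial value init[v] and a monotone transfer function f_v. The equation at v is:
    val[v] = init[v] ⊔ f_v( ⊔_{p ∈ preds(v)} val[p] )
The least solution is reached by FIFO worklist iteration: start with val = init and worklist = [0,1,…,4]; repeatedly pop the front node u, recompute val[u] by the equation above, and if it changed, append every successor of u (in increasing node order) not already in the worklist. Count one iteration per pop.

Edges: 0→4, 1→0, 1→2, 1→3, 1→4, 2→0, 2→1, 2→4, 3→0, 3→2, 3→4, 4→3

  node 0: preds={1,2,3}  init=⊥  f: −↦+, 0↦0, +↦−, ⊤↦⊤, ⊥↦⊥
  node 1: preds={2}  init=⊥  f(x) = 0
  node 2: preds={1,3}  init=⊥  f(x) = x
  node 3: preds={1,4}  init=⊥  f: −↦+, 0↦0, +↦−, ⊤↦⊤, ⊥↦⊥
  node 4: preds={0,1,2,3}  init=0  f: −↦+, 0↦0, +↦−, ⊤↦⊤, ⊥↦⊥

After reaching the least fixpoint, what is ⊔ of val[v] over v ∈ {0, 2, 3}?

Iteration log — 9 steps:
  step 1. node 0  ⊔preds=⊥  new=⊥  stable
  step 2. node 1  ⊔preds=⊥  new=0  old=⊥  +wl: 0
  step 3. node 2  ⊔preds=0  new=0  old=⊥  +wl: 1
  step 4. node 3  ⊔preds=0  new=0  old=⊥  +wl: 2
  step 5. node 4  ⊔preds=0  new=0  stable
  step 6. node 0  ⊔preds=0  new=0  old=⊥  +wl: 4
  step 7. node 1  ⊔preds=0  new=0  stable
  step 8. node 2  ⊔preds=0  new=0  stable
  step 9. node 4  ⊔preds=0  new=0  stable

Least fixpoint reached:
  node 0: 0
  node 1: 0
  node 2: 0
  node 3: 0
  node 4: 0

0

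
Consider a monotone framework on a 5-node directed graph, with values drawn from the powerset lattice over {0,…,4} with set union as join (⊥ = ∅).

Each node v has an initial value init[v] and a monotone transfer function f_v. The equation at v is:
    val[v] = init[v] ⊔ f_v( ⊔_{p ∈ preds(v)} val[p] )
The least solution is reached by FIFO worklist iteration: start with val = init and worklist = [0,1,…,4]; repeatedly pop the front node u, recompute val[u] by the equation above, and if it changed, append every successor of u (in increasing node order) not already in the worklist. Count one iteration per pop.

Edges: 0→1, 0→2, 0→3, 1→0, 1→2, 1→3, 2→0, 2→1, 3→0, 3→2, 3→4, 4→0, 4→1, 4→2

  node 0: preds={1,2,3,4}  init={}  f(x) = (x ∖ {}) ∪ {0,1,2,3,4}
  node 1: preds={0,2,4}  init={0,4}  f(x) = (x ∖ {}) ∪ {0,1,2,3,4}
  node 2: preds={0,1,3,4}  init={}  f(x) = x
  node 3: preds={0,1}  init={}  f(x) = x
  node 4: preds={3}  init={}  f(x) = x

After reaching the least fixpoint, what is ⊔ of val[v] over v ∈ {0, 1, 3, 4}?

Worklist (8 pops):
  #1 pop 0: in={0,4} → {0,1,2,3,4} (was {}); enqueue []
  #2 pop 1: in={0,1,2,3,4} → {0,1,2,3,4} (was {0,4}); enqueue [0]
  #3 pop 2: in={0,1,2,3,4} → {0,1,2,3,4} (was {}); enqueue [1]
  #4 pop 3: in={0,1,2,3,4} → {0,1,2,3,4} (was {}); enqueue [2]
  #5 pop 4: in={0,1,2,3,4} → {0,1,2,3,4} (was {}); enqueue []
  #6 pop 0: in={0,1,2,3,4} → {0,1,2,3,4} (no change)
  #7 pop 1: in={0,1,2,3,4} → {0,1,2,3,4} (no change)
  #8 pop 2: in={0,1,2,3,4} → {0,1,2,3,4} (no change)

Fixpoint:
  val[0] = {0,1,2,3,4}
  val[1] = {0,1,2,3,4}
  val[2] = {0,1,2,3,4}
  val[3] = {0,1,2,3,4}
  val[4] = {0,1,2,3,4}

{0,1,2,3,4}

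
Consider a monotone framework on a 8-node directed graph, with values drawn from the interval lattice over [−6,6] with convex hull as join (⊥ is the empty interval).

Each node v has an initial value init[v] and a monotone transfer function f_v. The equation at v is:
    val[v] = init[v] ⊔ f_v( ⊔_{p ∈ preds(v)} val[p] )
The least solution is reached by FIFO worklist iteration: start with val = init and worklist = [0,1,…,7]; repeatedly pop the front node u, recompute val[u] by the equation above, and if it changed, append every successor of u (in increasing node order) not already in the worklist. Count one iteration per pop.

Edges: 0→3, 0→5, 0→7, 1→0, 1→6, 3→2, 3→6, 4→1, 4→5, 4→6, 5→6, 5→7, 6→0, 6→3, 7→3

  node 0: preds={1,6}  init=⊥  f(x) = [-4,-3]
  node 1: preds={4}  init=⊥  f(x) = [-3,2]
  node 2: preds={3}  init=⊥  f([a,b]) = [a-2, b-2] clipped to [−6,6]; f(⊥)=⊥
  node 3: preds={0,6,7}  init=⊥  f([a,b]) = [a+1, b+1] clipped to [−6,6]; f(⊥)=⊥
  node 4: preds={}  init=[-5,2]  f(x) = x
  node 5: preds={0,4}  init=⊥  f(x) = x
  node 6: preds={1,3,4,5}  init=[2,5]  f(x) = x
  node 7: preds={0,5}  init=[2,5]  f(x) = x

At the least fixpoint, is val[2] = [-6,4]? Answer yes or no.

yes

Iteration log — 13 steps:
  step 1. node 0  ⊔preds=[2,5]  new=[-4,-3]  old=⊥  +wl: 
  step 2. node 1  ⊔preds=[-5,2]  new=[-3,2]  old=⊥  +wl: 0
  step 3. node 2  ⊔preds=⊥  new=⊥  stable
  step 4. node 3  ⊔preds=[-4,5]  new=[-3,6]  old=⊥  +wl: 2
  step 5. node 4  ⊔preds=⊥  new=[-5,2]  stable
  step 6. node 5  ⊔preds=[-5,2]  new=[-5,2]  old=⊥  +wl: 
  step 7. node 6  ⊔preds=[-5,6]  new=[-5,6]  old=[2,5]  +wl: 3
  step 8. node 7  ⊔preds=[-5,2]  new=[-5,5]  old=[2,5]  +wl: 
  step 9. node 0  ⊔preds=[-5,6]  new=[-4,-3]  stable
  step 10. node 2  ⊔preds=[-3,6]  new=[-5,4]  old=⊥  +wl: 
  step 11. node 3  ⊔preds=[-5,6]  new=[-4,6]  old=[-3,6]  +wl: 2,6
  step 12. node 2  ⊔preds=[-4,6]  new=[-6,4]  old=[-5,4]  +wl: 
  step 13. node 6  ⊔preds=[-5,6]  new=[-5,6]  stable

Least fixpoint reached:
  node 0: [-4,-3]
  node 1: [-3,2]
  node 2: [-6,4]
  node 3: [-4,6]
  node 4: [-5,2]
  node 5: [-5,2]
  node 6: [-5,6]
  node 7: [-5,5]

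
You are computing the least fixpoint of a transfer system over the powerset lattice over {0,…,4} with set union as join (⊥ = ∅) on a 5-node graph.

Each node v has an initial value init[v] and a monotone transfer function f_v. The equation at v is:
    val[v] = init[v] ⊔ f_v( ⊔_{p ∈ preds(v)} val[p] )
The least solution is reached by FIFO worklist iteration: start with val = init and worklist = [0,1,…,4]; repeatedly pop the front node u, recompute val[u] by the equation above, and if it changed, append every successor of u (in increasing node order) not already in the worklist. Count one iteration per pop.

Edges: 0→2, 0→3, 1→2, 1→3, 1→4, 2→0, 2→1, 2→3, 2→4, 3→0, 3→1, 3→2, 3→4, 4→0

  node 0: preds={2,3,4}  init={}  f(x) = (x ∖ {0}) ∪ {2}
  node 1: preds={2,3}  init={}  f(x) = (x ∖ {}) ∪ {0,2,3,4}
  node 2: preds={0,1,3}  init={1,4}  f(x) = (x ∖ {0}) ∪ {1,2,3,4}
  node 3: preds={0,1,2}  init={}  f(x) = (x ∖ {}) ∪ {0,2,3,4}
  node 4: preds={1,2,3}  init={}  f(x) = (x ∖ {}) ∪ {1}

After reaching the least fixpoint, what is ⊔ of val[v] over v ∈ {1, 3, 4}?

Iteration log — 9 steps:
  step 1. node 0  ⊔preds={1,4}  new={1,2,4}  old={}  +wl: 
  step 2. node 1  ⊔preds={1,4}  new={0,1,2,3,4}  old={}  +wl: 
  step 3. node 2  ⊔preds={0,1,2,3,4}  new={1,2,3,4}  old={1,4}  +wl: 0,1
  step 4. node 3  ⊔preds={0,1,2,3,4}  new={0,1,2,3,4}  old={}  +wl: 2
  step 5. node 4  ⊔preds={0,1,2,3,4}  new={0,1,2,3,4}  old={}  +wl: 
  step 6. node 0  ⊔preds={0,1,2,3,4}  new={1,2,3,4}  old={1,2,4}  +wl: 3
  step 7. node 1  ⊔preds={0,1,2,3,4}  new={0,1,2,3,4}  stable
  step 8. node 2  ⊔preds={0,1,2,3,4}  new={1,2,3,4}  stable
  step 9. node 3  ⊔preds={0,1,2,3,4}  new={0,1,2,3,4}  stable

Least fixpoint reached:
  node 0: {1,2,3,4}
  node 1: {0,1,2,3,4}
  node 2: {1,2,3,4}
  node 3: {0,1,2,3,4}
  node 4: {0,1,2,3,4}

{0,1,2,3,4}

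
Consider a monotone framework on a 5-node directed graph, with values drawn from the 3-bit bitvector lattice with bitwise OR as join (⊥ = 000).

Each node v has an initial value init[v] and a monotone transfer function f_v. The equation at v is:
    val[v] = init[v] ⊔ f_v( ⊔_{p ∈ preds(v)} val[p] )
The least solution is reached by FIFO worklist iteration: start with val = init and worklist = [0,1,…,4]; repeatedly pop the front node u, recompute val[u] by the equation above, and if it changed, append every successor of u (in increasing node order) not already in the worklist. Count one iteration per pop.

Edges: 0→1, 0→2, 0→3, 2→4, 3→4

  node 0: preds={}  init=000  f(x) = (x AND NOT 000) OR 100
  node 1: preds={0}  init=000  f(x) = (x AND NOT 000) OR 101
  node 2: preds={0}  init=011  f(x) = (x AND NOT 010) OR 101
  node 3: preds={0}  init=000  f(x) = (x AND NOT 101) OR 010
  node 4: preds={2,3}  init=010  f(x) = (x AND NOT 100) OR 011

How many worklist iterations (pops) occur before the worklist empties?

Worklist (5 pops):
  #1 pop 0: in=000 → 100 (was 000); enqueue []
  #2 pop 1: in=100 → 101 (was 000); enqueue []
  #3 pop 2: in=100 → 111 (was 011); enqueue []
  #4 pop 3: in=100 → 010 (was 000); enqueue []
  #5 pop 4: in=111 → 011 (was 010); enqueue []

Fixpoint:
  val[0] = 100
  val[1] = 101
  val[2] = 111
  val[3] = 010
  val[4] = 011

5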